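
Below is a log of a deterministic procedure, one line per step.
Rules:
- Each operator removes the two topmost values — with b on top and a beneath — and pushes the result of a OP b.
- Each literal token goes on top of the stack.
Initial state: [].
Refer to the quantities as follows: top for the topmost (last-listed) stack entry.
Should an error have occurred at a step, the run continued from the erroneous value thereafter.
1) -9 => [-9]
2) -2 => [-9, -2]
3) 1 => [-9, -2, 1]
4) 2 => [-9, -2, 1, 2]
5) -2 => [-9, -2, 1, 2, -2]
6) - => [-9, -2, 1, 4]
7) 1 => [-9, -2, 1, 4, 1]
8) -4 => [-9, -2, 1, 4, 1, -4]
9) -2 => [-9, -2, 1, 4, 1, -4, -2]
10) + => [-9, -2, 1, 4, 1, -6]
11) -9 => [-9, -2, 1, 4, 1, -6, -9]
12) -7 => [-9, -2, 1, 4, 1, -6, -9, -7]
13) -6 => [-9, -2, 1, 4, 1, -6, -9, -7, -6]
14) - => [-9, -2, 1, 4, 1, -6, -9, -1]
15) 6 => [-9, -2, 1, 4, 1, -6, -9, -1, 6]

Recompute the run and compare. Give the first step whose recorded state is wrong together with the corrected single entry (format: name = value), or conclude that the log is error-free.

no error

step 1: push -9: top = -9 -> in agreement
step 2: push -2: top = -2 -> same as recorded
step 3: push 1: top = 1 -> consistent with the log
step 4: push 2: top = 2 -> exactly as logged
step 5: push -2: top = -2 -> consistent with the log
step 6: 2 - -2 = 4 -> exactly as logged
step 7: push 1: top = 1 -> consistent with the log
step 8: push -4: top = -4 -> confirmed correct
step 9: push -2: top = -2 -> consistent with the log
step 10: -4 + -2 = -6 -> in agreement
step 11: push -9: top = -9 -> in agreement
step 12: push -7: top = -7 -> confirmed correct
step 13: push -6: top = -6 -> same as recorded
step 14: -7 - -6 = -1 -> no discrepancy
step 15: push 6: top = 6 -> no discrepancy
No step deviates from the rules.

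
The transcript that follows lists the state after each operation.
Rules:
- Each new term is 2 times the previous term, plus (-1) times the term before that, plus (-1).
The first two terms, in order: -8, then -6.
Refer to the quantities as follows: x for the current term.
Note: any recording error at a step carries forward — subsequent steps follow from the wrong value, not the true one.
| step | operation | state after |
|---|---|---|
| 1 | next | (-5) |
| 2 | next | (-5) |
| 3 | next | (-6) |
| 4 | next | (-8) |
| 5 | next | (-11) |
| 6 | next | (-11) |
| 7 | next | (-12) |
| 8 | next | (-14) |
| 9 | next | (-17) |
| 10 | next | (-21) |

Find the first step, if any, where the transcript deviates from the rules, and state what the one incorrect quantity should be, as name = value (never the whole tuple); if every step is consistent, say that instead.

step 1: x = 2*(-6) + (-1)*(-8) + (-1) = -5 -> confirmed correct
step 2: x = 2*(-5) + (-1)*(-6) + (-1) = -5 -> confirmed correct
step 3: x = 2*(-5) + (-1)*(-5) + (-1) = -6 -> same as recorded
step 4: x = 2*(-6) + (-1)*(-5) + (-1) = -8 -> agrees with the transcript
step 5: x = 2*(-8) + (-1)*(-6) + (-1) = -11 -> same as recorded
step 6: x = 2*(-11) + (-1)*(-8) + (-1) = -15 -> the transcript disagrees here
First incorrect step: 6; the correct value is x = -15.

step 6, x = -15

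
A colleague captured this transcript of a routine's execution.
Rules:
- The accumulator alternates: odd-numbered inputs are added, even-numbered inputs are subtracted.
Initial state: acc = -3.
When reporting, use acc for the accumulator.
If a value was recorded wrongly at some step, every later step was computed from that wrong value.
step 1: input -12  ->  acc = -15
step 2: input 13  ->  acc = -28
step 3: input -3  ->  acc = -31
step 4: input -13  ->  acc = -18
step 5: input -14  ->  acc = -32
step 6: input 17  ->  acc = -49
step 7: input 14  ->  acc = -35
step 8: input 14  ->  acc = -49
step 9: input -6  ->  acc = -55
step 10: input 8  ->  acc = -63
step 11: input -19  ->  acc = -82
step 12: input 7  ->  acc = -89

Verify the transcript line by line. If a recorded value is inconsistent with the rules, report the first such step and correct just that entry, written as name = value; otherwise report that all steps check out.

no error

Step 1: acc = -3 + -12 = -15 — no discrepancy.
Step 2: acc = -15 - 13 = -28 — verified.
Step 3: acc = -28 + -3 = -31 — matches.
Step 4: acc = -31 - -13 = -18 — confirmed correct.
Step 5: acc = -18 + -14 = -32 — confirmed correct.
Step 6: acc = -32 - 17 = -49 — no discrepancy.
Step 7: acc = -49 + 14 = -35 — exactly as logged.
Step 8: acc = -35 - 14 = -49 — exactly as logged.
Step 9: acc = -49 + -6 = -55 — agrees with the transcript.
Step 10: acc = -55 - 8 = -63 — matches.
Step 11: acc = -63 + -19 = -82 — confirmed correct.
Step 12: acc = -82 - 7 = -89 — verified.
Nothing is out of place; the run is error-free.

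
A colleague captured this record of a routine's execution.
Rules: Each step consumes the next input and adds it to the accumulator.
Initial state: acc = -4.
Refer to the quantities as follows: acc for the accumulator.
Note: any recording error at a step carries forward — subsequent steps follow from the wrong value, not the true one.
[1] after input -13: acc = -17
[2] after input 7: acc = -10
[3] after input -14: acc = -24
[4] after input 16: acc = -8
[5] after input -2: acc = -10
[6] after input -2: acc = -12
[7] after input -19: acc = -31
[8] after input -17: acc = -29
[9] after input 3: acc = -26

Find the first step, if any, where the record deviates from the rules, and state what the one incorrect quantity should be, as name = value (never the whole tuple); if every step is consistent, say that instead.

1. acc = -4 + -13 = -17 (no discrepancy)
2. acc = -17 + 7 = -10 (exactly as logged)
3. acc = -10 + -14 = -24 (verified)
4. acc = -24 + 16 = -8 (matches)
5. acc = -8 + -2 = -10 (agrees with the record)
6. acc = -10 + -2 = -12 (checks out)
7. acc = -12 + -19 = -31 (checks out)
8. acc = -31 + -17 = -48 (the entry is off here)
That makes step 8 the first incorrect line — acc = -48 is what it should show.

step 8, acc = -48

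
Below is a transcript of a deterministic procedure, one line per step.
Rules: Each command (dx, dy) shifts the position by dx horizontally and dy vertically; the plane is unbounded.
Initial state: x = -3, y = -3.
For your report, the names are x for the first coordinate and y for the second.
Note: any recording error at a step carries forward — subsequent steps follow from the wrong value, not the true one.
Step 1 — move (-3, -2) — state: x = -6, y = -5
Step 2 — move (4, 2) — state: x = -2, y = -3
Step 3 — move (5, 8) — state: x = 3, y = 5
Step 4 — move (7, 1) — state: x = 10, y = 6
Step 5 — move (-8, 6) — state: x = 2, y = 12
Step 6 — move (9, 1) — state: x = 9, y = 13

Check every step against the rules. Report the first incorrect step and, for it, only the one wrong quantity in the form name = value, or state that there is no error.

Recomputing the run from the initial state:
step 1: x = -6, y = -5
step 2: x = -2, y = -3
step 3: x = 3, y = 5
step 4: x = 10, y = 6
step 5: x = 2, y = 12
step 6: x = 11, y = 13
The first disagreement with the transcript is at step 6, where the value should be x = 11.

step 6, x = 11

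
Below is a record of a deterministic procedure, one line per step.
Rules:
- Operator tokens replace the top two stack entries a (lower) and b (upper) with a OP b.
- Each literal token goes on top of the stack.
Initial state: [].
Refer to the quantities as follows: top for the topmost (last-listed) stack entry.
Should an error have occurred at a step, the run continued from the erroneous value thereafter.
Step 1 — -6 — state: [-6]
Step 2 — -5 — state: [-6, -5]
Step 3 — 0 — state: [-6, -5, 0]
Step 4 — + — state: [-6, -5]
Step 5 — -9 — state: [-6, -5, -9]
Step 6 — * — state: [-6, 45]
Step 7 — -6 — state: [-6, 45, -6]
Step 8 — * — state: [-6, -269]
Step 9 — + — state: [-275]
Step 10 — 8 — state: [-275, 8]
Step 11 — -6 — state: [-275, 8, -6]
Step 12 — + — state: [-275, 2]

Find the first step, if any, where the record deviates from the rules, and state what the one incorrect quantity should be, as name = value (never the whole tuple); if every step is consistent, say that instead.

Recomputing the run from the initial state:
step 1: [-6]
step 2: [-6, -5]
step 3: [-6, -5, 0]
step 4: [-6, -5]
step 5: [-6, -5, -9]
step 6: [-6, 45]
step 7: [-6, 45, -6]
step 8: [-6, -270]
step 9: [-276]
step 10: [-276, 8]
step 11: [-276, 8, -6]
step 12: [-276, 2]
The first disagreement with the record is at step 8, where the value should be top = -270.

step 8, top = -270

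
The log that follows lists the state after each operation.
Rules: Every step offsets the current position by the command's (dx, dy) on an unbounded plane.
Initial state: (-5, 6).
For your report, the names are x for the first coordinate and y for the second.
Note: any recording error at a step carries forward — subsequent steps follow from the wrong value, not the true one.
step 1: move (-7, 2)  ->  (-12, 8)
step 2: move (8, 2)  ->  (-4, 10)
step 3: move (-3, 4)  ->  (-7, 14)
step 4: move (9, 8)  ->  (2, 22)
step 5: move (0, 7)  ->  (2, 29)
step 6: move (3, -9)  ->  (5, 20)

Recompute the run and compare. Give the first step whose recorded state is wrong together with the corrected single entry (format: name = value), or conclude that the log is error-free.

no error

Recomputing the run from the initial state:
step 1: x = -12, y = 8
step 2: x = -4, y = 10
step 3: x = -7, y = 14
step 4: x = 2, y = 22
step 5: x = 2, y = 29
step 6: x = 5, y = 20
This matches the log at every step.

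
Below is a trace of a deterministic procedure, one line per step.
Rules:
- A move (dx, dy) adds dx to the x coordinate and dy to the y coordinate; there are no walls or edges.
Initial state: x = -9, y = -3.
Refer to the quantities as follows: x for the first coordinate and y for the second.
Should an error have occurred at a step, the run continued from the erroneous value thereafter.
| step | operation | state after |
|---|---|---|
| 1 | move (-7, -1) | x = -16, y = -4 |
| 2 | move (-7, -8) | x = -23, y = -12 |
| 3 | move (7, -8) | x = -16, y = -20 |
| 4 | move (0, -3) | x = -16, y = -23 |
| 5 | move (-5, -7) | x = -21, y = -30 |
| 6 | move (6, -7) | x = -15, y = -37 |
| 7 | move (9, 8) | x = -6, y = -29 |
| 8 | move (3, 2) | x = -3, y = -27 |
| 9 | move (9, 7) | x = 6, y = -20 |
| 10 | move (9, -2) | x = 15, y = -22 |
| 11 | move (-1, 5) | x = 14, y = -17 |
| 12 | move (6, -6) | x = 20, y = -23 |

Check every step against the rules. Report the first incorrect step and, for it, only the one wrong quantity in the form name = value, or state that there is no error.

Recomputing the run from the initial state:
step 1: x = -16, y = -4
step 2: x = -23, y = -12
step 3: x = -16, y = -20
step 4: x = -16, y = -23
step 5: x = -21, y = -30
step 6: x = -15, y = -37
step 7: x = -6, y = -29
step 8: x = -3, y = -27
step 9: x = 6, y = -20
step 10: x = 15, y = -22
step 11: x = 14, y = -17
step 12: x = 20, y = -23
This matches the trace at every step.

no error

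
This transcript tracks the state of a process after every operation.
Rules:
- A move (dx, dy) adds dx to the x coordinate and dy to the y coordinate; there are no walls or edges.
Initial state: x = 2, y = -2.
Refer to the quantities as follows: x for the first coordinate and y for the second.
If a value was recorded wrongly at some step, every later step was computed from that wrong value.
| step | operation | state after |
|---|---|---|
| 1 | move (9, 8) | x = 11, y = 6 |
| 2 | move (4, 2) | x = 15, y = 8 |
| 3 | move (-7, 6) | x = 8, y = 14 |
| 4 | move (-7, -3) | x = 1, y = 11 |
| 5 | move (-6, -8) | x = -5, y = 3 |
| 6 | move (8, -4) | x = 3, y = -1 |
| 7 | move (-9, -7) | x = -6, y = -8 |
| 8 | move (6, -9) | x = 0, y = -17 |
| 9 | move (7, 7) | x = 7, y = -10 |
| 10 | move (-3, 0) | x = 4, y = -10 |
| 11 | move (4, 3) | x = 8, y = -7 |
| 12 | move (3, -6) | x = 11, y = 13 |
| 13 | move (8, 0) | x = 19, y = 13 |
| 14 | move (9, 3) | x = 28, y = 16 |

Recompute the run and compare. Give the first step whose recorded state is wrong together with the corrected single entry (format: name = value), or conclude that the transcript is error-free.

Step 1: x = 2 + (9) = 11, y = -2 + (8) = 6 — checks out.
Step 2: x = 11 + (4) = 15, y = 6 + (2) = 8 — in agreement.
Step 3: x = 15 + (-7) = 8, y = 8 + (6) = 14 — agrees with the transcript.
Step 4: x = 8 + (-7) = 1, y = 14 + (-3) = 11 — checks out.
Step 5: x = 1 + (-6) = -5, y = 11 + (-8) = 3 — confirmed correct.
Step 6: x = -5 + (8) = 3, y = 3 + (-4) = -1 — in agreement.
Step 7: x = 3 + (-9) = -6, y = -1 + (-7) = -8 — confirmed correct.
Step 8: x = -6 + (6) = 0, y = -8 + (-9) = -17 — in agreement.
Step 9: x = 0 + (7) = 7, y = -17 + (7) = -10 — verified.
Step 10: x = 7 + (-3) = 4, y = -10 + (0) = -10 — exactly as logged.
Step 11: x = 4 + (4) = 8, y = -10 + (3) = -7 — verified.
Step 12: x = 8 + (3) = 11, y = -7 + (-6) = -13 — first mismatch against the transcript.
Step 12 is the first one off; corrected, y = -13.

step 12, y = -13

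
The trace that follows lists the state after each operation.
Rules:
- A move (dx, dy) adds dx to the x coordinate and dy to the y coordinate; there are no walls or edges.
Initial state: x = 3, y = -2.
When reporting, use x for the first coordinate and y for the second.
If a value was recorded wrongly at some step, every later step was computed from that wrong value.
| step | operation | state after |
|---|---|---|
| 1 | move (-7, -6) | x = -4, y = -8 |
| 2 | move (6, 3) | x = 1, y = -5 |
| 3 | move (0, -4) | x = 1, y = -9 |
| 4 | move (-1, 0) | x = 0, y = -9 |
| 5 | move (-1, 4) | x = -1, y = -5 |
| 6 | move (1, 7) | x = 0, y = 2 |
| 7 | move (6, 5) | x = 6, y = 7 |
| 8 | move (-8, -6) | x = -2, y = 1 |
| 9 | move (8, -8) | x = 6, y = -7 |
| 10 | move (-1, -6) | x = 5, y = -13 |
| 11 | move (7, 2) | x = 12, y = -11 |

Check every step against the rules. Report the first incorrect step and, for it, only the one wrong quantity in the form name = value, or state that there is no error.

Recomputing the run from the initial state:
step 1: x = -4, y = -8
step 2: x = 2, y = -5
step 3: x = 2, y = -9
step 4: x = 1, y = -9
step 5: x = 0, y = -5
step 6: x = 1, y = 2
step 7: x = 7, y = 7
step 8: x = -1, y = 1
step 9: x = 7, y = -7
step 10: x = 6, y = -13
step 11: x = 13, y = -11
The first disagreement with the trace is at step 2, where the value should be x = 2.

step 2, x = 2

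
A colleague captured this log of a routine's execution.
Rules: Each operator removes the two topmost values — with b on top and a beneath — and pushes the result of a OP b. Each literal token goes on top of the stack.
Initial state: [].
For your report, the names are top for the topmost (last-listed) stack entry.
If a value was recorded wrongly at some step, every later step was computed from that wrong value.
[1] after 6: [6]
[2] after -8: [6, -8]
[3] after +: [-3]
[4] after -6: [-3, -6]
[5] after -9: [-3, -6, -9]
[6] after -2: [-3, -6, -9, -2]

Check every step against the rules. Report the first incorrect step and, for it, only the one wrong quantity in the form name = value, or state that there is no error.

Step 1: push 6: top = 6 — same as recorded.
Step 2: push -8: top = -8 — exactly as logged.
Step 3: 6 + -8 = -2 — a discrepancy with the log.
That makes step 3 the first incorrect line — top = -2 is what it should show.

step 3, top = -2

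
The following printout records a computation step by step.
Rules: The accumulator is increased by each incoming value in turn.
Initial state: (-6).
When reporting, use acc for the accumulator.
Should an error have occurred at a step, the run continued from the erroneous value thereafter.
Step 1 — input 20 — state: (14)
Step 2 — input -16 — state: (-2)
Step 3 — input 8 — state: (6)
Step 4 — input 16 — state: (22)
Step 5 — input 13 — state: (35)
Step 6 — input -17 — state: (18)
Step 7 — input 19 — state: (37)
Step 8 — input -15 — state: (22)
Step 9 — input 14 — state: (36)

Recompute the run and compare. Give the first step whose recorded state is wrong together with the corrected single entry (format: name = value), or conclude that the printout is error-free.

no error

Step 1: acc = -6 + 20 = 14 — checks out.
Step 2: acc = 14 + -16 = -2 — no discrepancy.
Step 3: acc = -2 + 8 = 6 — no discrepancy.
Step 4: acc = 6 + 16 = 22 — agrees with the printout.
Step 5: acc = 22 + 13 = 35 — no discrepancy.
Step 6: acc = 35 + -17 = 18 — agrees with the printout.
Step 7: acc = 18 + 19 = 37 — consistent with the printout.
Step 8: acc = 37 + -15 = 22 — agrees with the printout.
Step 9: acc = 22 + 14 = 36 — exactly as logged.
Each recorded entry agrees with the recomputation.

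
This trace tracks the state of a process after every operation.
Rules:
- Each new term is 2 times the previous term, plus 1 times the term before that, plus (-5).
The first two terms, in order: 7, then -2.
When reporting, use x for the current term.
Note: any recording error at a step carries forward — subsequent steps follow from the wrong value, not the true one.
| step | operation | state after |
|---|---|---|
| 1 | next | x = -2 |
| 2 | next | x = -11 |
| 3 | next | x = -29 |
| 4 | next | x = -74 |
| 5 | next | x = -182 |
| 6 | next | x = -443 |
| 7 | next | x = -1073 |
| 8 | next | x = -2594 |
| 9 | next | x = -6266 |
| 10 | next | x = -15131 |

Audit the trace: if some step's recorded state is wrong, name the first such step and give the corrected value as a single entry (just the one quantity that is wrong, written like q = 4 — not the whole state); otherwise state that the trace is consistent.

Recomputing the run from the initial state:
step 1: x = -2
step 2: x = -11
step 3: x = -29
step 4: x = -74
step 5: x = -182
step 6: x = -443
step 7: x = -1073
step 8: x = -2594
step 9: x = -6266
step 10: x = -15131
This matches the trace at every step.

no error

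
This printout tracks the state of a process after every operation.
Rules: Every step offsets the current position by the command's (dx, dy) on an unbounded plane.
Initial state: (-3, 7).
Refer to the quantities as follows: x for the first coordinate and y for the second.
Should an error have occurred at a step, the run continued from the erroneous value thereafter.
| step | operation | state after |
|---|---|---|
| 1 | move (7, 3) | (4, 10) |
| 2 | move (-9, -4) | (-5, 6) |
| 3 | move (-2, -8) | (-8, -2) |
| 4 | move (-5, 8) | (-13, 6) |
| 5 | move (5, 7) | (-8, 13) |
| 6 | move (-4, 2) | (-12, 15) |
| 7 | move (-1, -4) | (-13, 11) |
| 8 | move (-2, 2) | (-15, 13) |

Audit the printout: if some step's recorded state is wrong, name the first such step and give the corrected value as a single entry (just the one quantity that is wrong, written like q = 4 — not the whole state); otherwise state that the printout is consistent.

step 3, x = -7

1. x = -3 + (7) = 4, y = 7 + (3) = 10 (consistent with the printout)
2. x = 4 + (-9) = -5, y = 10 + (-4) = 6 (agrees with the printout)
3. x = -5 + (-2) = -7, y = 6 + (-8) = -2 (first mismatch against the printout)
The earliest wrong entry is at step 3: it should read x = -7.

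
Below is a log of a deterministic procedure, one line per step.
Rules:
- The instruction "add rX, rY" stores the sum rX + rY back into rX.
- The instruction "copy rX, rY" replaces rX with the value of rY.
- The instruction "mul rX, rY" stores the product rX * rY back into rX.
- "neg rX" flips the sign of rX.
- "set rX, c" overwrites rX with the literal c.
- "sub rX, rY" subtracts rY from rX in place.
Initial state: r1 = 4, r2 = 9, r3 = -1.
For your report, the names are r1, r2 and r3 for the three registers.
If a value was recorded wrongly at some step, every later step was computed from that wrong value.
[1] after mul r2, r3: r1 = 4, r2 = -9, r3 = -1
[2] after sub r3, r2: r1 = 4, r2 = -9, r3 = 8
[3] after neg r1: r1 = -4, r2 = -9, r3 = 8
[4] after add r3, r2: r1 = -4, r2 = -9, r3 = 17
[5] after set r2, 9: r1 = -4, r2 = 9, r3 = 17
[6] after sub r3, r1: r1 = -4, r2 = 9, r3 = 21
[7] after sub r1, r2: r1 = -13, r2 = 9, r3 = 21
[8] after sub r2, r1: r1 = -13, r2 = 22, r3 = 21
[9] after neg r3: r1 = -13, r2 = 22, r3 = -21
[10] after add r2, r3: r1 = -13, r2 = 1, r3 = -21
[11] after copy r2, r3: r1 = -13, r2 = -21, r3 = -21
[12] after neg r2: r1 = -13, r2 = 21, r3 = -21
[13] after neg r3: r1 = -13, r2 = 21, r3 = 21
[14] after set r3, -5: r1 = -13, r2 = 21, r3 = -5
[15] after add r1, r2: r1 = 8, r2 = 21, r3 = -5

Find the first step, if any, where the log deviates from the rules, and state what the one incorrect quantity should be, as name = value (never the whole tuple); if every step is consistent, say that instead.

step 4, r3 = -1

step 1: r2 = 9 * -1 = -9 -> same as recorded
step 2: r3 = -1 - -9 = 8 -> verified
step 3: r1 = -(4) = -4 -> matches
step 4: r3 = 8 + -9 = -1 -> the entry is off here
The earliest wrong entry is at step 4: it should read r3 = -1.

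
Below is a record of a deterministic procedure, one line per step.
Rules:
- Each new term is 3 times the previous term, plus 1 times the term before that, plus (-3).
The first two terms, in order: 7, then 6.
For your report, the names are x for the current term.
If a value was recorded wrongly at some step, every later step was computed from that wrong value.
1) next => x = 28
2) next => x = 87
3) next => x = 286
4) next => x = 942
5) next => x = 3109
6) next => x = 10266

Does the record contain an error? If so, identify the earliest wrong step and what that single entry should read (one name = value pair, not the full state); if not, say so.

Recomputing the run from the initial state:
step 1: x = 22
step 2: x = 69
step 3: x = 226
step 4: x = 744
step 5: x = 2455
step 6: x = 8106
The first disagreement with the record is at step 1, where the value should be x = 22.

step 1, x = 22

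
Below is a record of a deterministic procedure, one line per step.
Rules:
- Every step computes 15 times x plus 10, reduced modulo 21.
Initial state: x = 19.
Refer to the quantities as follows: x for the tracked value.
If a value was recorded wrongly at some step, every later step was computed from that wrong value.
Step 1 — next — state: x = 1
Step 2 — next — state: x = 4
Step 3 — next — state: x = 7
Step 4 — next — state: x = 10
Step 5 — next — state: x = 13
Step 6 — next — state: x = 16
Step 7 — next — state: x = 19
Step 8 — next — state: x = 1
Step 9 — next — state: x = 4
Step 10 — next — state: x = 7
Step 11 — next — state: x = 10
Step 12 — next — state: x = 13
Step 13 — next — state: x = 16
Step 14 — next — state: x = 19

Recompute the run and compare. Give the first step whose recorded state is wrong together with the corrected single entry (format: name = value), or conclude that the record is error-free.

no error

1. x = (15*19 + 10) mod 21 = 1 (confirmed correct)
2. x = (15*1 + 10) mod 21 = 4 (verified)
3. x = (15*4 + 10) mod 21 = 7 (same as recorded)
4. x = (15*7 + 10) mod 21 = 10 (verified)
5. x = (15*10 + 10) mod 21 = 13 (verified)
6. x = (15*13 + 10) mod 21 = 16 (matches)
7. x = (15*16 + 10) mod 21 = 19 (matches)
8. x = (15*19 + 10) mod 21 = 1 (checks out)
9. x = (15*1 + 10) mod 21 = 4 (matches)
10. x = (15*4 + 10) mod 21 = 7 (in agreement)
11. x = (15*7 + 10) mod 21 = 10 (agrees with the record)
12. x = (15*10 + 10) mod 21 = 13 (in agreement)
13. x = (15*13 + 10) mod 21 = 16 (no discrepancy)
14. x = (15*16 + 10) mod 21 = 19 (same as recorded)
The whole run recomputes cleanly — no discrepancies.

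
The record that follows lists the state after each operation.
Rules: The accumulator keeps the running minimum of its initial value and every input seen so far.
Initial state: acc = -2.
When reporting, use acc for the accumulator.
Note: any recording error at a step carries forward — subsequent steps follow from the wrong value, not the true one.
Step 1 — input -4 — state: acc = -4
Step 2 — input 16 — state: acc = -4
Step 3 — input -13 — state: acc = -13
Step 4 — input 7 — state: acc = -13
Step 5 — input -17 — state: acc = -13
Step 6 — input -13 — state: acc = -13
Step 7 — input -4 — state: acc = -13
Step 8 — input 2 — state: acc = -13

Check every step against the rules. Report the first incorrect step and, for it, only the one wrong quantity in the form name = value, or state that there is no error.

Step 1: acc = min(-2, -4) = -4 — verified.
Step 2: acc = min(-4, 16) = -4 — exactly as logged.
Step 3: acc = min(-4, -13) = -13 — exactly as logged.
Step 4: acc = min(-13, 7) = -13 — confirmed correct.
Step 5: acc = min(-13, -17) = -17 — first mismatch against the record.
The earliest wrong entry is at step 5: it should read acc = -17.

step 5, acc = -17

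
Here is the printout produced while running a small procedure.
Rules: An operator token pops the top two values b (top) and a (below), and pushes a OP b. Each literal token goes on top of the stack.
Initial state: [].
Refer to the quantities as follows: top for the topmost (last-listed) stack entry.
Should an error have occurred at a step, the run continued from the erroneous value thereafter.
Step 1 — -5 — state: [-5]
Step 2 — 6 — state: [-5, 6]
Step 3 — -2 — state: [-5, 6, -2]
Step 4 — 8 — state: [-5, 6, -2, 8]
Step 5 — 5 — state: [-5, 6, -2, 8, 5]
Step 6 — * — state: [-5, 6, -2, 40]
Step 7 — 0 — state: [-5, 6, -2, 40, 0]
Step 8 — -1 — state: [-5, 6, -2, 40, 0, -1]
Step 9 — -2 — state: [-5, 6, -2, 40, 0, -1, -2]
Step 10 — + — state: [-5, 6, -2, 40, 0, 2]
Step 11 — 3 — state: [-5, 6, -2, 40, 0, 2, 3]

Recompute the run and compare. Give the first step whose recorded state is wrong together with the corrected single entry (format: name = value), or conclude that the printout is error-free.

step 10, top = -3

step 1: push -5: top = -5 -> confirmed correct
step 2: push 6: top = 6 -> consistent with the printout
step 3: push -2: top = -2 -> matches
step 4: push 8: top = 8 -> no discrepancy
step 5: push 5: top = 5 -> in agreement
step 6: 8 * 5 = 40 -> in agreement
step 7: push 0: top = 0 -> checks out
step 8: push -1: top = -1 -> no discrepancy
step 9: push -2: top = -2 -> agrees with the printout
step 10: -1 + -2 = -3 -> first mismatch against the printout
First deviation found at step 10; the corrected entry is top = -3.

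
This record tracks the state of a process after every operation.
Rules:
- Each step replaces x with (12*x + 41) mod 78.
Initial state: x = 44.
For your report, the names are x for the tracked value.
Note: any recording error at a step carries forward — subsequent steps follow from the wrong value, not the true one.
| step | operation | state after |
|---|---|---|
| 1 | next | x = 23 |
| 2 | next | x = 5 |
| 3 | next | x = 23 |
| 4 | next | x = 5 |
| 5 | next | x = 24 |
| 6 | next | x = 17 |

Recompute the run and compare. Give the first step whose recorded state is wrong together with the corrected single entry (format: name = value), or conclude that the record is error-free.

step 5, x = 23

Recomputing the run from the initial state:
step 1: x = 23
step 2: x = 5
step 3: x = 23
step 4: x = 5
step 5: x = 23
step 6: x = 5
The first disagreement with the record is at step 5, where the value should be x = 23.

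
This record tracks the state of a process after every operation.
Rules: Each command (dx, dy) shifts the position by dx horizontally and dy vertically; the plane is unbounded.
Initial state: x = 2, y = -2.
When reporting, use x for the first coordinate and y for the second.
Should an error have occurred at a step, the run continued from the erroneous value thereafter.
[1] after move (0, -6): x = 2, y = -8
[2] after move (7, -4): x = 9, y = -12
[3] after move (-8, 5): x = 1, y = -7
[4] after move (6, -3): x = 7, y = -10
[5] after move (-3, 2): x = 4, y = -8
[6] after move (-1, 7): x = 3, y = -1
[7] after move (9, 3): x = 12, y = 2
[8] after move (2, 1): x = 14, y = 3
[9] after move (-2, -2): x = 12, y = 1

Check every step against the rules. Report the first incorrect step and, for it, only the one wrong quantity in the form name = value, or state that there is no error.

no error

Step 1: x = 2 + (0) = 2, y = -2 + (-6) = -8 — in agreement.
Step 2: x = 2 + (7) = 9, y = -8 + (-4) = -12 — no discrepancy.
Step 3: x = 9 + (-8) = 1, y = -12 + (5) = -7 — exactly as logged.
Step 4: x = 1 + (6) = 7, y = -7 + (-3) = -10 — in agreement.
Step 5: x = 7 + (-3) = 4, y = -10 + (2) = -8 — agrees with the record.
Step 6: x = 4 + (-1) = 3, y = -8 + (7) = -1 — consistent with the record.
Step 7: x = 3 + (9) = 12, y = -1 + (3) = 2 — consistent with the record.
Step 8: x = 12 + (2) = 14, y = 2 + (1) = 3 — same as recorded.
Step 9: x = 14 + (-2) = 12, y = 3 + (-2) = 1 — exactly as logged.
Every step is consistent.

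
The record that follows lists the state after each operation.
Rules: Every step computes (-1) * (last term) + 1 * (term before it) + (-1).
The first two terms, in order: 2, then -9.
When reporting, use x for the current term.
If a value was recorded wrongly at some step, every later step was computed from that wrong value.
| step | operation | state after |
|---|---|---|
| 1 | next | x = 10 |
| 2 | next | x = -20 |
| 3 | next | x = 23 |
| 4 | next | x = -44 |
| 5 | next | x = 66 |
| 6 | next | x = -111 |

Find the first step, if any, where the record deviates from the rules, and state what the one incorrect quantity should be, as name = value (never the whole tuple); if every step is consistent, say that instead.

step 1: x = -1*(-9) + (1)*(2) + (-1) = 10 -> matches
step 2: x = -1*(10) + (1)*(-9) + (-1) = -20 -> matches
step 3: x = -1*(-20) + (1)*(10) + (-1) = 29 -> not what was recorded
Conclusion: step 3 carries the first error; the entry should be x = 29.

step 3, x = 29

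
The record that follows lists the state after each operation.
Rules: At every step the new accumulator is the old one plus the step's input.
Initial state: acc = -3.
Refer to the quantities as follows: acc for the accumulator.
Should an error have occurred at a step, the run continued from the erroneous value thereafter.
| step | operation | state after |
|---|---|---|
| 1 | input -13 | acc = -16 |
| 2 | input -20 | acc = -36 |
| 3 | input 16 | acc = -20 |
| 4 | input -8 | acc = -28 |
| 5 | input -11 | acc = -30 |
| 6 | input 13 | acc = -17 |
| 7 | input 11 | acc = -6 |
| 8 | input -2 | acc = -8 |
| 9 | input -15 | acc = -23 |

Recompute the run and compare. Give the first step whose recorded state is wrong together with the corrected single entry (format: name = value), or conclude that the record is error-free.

step 5, acc = -39

Recomputing the run from the initial state:
step 1: acc = -16
step 2: acc = -36
step 3: acc = -20
step 4: acc = -28
step 5: acc = -39
step 6: acc = -26
step 7: acc = -15
step 8: acc = -17
step 9: acc = -32
The first disagreement with the record is at step 5, where the value should be acc = -39.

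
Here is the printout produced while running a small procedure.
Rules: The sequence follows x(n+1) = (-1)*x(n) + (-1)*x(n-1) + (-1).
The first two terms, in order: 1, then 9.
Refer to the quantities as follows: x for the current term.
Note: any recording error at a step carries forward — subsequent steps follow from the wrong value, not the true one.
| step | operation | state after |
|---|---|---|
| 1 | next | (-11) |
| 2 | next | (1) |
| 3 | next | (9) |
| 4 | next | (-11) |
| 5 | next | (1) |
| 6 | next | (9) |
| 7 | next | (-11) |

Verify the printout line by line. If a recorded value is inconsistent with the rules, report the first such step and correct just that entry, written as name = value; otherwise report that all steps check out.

1. x = -1*(9) + (-1)*(1) + (-1) = -11 (verified)
2. x = -1*(-11) + (-1)*(9) + (-1) = 1 (matches)
3. x = -1*(1) + (-1)*(-11) + (-1) = 9 (matches)
4. x = -1*(9) + (-1)*(1) + (-1) = -11 (checks out)
5. x = -1*(-11) + (-1)*(9) + (-1) = 1 (exactly as logged)
6. x = -1*(1) + (-1)*(-11) + (-1) = 9 (agrees with the printout)
7. x = -1*(9) + (-1)*(1) + (-1) = -11 (matches)
Nothing is out of place; the run is error-free.

no error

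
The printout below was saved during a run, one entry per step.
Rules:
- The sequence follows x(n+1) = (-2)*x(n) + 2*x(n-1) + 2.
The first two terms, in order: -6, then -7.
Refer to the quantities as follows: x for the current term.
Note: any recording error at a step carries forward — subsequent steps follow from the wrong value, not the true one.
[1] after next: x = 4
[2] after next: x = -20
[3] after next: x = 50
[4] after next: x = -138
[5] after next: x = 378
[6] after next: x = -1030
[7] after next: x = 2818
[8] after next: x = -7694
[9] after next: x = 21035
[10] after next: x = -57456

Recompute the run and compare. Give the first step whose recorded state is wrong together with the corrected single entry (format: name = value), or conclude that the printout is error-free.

Recomputing the run from the initial state:
step 1: x = 4
step 2: x = -20
step 3: x = 50
step 4: x = -138
step 5: x = 378
step 6: x = -1030
step 7: x = 2818
step 8: x = -7694
step 9: x = 21026
step 10: x = -57438
The first disagreement with the printout is at step 9, where the value should be x = 21026.

step 9, x = 21026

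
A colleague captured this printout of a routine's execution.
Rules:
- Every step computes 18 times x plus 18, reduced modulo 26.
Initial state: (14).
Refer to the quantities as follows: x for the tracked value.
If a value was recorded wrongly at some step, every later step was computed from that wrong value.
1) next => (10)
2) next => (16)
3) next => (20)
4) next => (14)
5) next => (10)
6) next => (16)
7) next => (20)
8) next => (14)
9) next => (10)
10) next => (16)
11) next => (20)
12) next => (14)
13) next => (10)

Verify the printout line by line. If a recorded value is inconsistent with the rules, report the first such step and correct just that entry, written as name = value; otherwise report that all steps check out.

no error

step 1: x = (18*14 + 18) mod 26 = 10 -> verified
step 2: x = (18*10 + 18) mod 26 = 16 -> checks out
step 3: x = (18*16 + 18) mod 26 = 20 -> agrees with the printout
step 4: x = (18*20 + 18) mod 26 = 14 -> no discrepancy
step 5: x = (18*14 + 18) mod 26 = 10 -> confirmed correct
step 6: x = (18*10 + 18) mod 26 = 16 -> matches
step 7: x = (18*16 + 18) mod 26 = 20 -> no discrepancy
step 8: x = (18*20 + 18) mod 26 = 14 -> agrees with the printout
step 9: x = (18*14 + 18) mod 26 = 10 -> exactly as logged
step 10: x = (18*10 + 18) mod 26 = 16 -> verified
step 11: x = (18*16 + 18) mod 26 = 20 -> confirmed correct
step 12: x = (18*20 + 18) mod 26 = 14 -> verified
step 13: x = (18*14 + 18) mod 26 = 10 -> no discrepancy
The whole run recomputes cleanly — no discrepancies.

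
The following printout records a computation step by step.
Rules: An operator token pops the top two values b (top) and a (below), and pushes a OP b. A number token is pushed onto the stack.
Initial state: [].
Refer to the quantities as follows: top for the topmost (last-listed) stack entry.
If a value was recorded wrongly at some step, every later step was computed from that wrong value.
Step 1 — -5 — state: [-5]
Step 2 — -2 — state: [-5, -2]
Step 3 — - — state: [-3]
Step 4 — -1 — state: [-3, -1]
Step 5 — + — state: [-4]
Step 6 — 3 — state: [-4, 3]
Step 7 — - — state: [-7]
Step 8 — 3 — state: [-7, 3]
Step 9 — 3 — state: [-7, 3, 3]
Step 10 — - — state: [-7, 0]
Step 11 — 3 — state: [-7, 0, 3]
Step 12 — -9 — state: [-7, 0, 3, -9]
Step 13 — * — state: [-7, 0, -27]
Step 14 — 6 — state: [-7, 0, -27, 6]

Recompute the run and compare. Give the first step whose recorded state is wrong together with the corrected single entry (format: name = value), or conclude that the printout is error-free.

no error

step 1: push -5: top = -5 -> matches
step 2: push -2: top = -2 -> in agreement
step 3: -5 - -2 = -3 -> confirmed correct
step 4: push -1: top = -1 -> exactly as logged
step 5: -3 + -1 = -4 -> no discrepancy
step 6: push 3: top = 3 -> same as recorded
step 7: -4 - 3 = -7 -> in agreement
step 8: push 3: top = 3 -> confirmed correct
step 9: push 3: top = 3 -> exactly as logged
step 10: 3 - 3 = 0 -> in agreement
step 11: push 3: top = 3 -> matches
step 12: push -9: top = -9 -> exactly as logged
step 13: 3 * -9 = -27 -> matches
step 14: push 6: top = 6 -> checks out
All steps check out; nothing to correct.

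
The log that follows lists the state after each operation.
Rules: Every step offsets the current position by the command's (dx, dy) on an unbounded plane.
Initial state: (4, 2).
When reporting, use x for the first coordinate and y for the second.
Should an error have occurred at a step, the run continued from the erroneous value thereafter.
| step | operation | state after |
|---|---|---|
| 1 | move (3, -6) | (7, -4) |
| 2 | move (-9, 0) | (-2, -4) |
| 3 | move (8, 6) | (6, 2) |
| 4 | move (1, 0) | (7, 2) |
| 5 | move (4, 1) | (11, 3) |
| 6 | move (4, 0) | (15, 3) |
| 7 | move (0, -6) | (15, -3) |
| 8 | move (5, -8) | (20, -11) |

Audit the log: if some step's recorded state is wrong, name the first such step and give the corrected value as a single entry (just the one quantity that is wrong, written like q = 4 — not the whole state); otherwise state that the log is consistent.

no error

Recomputing the run from the initial state:
step 1: x = 7, y = -4
step 2: x = -2, y = -4
step 3: x = 6, y = 2
step 4: x = 7, y = 2
step 5: x = 11, y = 3
step 6: x = 15, y = 3
step 7: x = 15, y = -3
step 8: x = 20, y = -11
This matches the log at every step.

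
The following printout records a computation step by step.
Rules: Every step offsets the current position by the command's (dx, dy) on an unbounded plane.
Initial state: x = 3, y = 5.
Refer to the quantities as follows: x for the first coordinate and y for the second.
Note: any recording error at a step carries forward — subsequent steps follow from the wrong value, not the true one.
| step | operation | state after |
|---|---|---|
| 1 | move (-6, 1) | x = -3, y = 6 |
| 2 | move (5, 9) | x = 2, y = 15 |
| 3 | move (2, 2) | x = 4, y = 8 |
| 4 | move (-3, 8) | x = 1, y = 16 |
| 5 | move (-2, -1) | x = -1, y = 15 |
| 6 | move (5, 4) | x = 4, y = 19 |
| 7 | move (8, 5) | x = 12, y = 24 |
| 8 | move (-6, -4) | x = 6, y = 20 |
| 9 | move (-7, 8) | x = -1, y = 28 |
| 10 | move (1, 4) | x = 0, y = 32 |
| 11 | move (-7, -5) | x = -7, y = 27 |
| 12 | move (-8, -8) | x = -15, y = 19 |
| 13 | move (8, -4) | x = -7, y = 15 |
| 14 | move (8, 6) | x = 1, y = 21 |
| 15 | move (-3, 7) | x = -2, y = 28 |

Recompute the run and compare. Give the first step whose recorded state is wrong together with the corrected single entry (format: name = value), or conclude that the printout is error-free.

step 3, y = 17

Step 1: x = 3 + (-6) = -3, y = 5 + (1) = 6 — matches.
Step 2: x = -3 + (5) = 2, y = 6 + (9) = 15 — checks out.
Step 3: x = 2 + (2) = 4, y = 15 + (2) = 17 — first mismatch against the printout.
Conclusion: step 3 carries the first error; the entry should be y = 17.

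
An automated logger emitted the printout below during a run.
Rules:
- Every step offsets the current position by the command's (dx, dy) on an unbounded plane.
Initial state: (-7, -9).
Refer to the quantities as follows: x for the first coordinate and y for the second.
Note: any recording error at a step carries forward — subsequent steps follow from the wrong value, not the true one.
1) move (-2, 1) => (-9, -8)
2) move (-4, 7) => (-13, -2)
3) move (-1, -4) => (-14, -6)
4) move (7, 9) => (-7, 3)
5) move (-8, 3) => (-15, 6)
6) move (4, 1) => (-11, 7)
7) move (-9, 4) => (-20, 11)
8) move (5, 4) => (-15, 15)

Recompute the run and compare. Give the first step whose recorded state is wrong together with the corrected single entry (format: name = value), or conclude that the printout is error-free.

step 2, y = -1

Step 1: x = -7 + (-2) = -9, y = -9 + (1) = -8 — exactly as logged.
Step 2: x = -9 + (-4) = -13, y = -8 + (7) = -1 — the printout has a different value.
First incorrect step: 2; the correct value is y = -1.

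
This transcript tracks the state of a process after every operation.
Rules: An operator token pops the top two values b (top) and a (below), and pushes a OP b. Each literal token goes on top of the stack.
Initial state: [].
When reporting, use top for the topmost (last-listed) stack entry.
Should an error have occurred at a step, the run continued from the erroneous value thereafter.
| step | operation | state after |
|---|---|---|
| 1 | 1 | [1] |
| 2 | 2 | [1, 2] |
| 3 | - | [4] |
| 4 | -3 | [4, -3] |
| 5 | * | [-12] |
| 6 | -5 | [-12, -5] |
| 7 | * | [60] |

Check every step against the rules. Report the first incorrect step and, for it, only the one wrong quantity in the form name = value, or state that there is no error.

step 3, top = -1

Recomputing the run from the initial state:
step 1: [1]
step 2: [1, 2]
step 3: [-1]
step 4: [-1, -3]
step 5: [3]
step 6: [3, -5]
step 7: [-15]
The first disagreement with the transcript is at step 3, where the value should be top = -1.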